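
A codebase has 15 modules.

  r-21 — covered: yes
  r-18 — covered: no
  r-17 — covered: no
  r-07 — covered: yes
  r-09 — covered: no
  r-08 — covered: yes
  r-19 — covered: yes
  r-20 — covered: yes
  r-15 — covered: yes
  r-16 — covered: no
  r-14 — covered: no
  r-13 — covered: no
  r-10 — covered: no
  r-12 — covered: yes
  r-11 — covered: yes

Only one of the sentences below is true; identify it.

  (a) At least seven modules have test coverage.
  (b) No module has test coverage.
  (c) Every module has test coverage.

(a)

|A| = 15, |A ∩ B| = 8, |A ∖ B| = 7.
(a) requires |A ∩ B| ≥ 7: true.
(b) requires A ∩ B = ∅ (|A ∩ B| = 0): false.
(c) requires A ⊆ B, i.e. every element of A is in B (|A ∖ B| = 0): false.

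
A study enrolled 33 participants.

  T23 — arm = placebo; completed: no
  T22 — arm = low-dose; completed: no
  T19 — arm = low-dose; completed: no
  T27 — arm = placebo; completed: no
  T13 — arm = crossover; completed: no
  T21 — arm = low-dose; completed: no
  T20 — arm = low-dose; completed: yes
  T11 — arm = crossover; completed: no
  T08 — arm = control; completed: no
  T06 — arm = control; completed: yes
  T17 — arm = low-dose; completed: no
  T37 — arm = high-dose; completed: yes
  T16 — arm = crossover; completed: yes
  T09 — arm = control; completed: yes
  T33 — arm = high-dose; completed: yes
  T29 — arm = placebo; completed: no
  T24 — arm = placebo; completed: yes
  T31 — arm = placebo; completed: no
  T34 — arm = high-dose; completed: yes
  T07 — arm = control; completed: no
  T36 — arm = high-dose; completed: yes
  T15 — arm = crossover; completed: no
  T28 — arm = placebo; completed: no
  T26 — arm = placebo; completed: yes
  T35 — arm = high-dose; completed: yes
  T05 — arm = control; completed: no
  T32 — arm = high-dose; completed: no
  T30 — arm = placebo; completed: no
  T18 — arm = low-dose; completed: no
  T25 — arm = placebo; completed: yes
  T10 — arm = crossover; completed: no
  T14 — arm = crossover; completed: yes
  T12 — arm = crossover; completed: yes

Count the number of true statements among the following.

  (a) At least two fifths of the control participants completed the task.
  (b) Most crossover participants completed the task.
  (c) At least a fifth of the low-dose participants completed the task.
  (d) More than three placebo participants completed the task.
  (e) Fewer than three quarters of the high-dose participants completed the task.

(a) control: |A| = 5, |A ∩ B| = 2; needs |A ∩ B| / |A| ≥ 2/5 — true.
(b) crossover: |A| = 7, |A ∩ B| = 3; needs |A ∩ B| > |A ∖ B| — false.
(c) low-dose: |A| = 6, |A ∩ B| = 1; needs |A ∩ B| / |A| ≥ 1/5 — false.
(d) placebo: |A| = 9, |A ∩ B| = 3; needs |A ∩ B| > 3 — false.
(e) high-dose: |A| = 6, |A ∩ B| = 5; needs |A ∩ B| / |A| < 3/4 — false.

1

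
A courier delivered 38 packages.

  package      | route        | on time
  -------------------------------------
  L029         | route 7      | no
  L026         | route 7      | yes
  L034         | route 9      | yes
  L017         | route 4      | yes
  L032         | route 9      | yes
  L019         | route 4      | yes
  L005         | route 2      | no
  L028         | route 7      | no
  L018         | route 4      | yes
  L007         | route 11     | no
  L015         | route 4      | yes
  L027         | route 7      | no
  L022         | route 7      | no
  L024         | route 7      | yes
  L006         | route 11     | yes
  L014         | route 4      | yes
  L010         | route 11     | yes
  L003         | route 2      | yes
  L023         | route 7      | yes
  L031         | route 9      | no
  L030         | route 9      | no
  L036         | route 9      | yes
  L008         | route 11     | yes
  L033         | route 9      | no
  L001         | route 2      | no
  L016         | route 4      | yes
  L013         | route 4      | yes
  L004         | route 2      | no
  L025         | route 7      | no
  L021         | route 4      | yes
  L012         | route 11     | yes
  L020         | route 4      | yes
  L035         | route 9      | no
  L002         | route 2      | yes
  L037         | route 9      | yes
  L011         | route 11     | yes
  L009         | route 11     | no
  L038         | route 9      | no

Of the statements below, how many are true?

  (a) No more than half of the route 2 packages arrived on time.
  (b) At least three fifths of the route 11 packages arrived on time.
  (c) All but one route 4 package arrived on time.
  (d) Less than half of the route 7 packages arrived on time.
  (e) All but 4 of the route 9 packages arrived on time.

(a) route 2: |A| = 5, |A ∩ B| = 2; needs |A ∩ B| ≤ |A ∖ B| — true.
(b) route 11: |A| = 7, |A ∩ B| = 5; needs |A ∩ B| / |A| ≥ 3/5 — true.
(c) route 4: |A| = 9, |A ∩ B| = 9; needs |A ∖ B| = 1 — false.
(d) route 7: |A| = 8, |A ∩ B| = 3; needs |A ∩ B| < |A ∖ B| — true.
(e) route 9: |A| = 9, |A ∩ B| = 4; needs |A ∖ B| = 4 — false.

3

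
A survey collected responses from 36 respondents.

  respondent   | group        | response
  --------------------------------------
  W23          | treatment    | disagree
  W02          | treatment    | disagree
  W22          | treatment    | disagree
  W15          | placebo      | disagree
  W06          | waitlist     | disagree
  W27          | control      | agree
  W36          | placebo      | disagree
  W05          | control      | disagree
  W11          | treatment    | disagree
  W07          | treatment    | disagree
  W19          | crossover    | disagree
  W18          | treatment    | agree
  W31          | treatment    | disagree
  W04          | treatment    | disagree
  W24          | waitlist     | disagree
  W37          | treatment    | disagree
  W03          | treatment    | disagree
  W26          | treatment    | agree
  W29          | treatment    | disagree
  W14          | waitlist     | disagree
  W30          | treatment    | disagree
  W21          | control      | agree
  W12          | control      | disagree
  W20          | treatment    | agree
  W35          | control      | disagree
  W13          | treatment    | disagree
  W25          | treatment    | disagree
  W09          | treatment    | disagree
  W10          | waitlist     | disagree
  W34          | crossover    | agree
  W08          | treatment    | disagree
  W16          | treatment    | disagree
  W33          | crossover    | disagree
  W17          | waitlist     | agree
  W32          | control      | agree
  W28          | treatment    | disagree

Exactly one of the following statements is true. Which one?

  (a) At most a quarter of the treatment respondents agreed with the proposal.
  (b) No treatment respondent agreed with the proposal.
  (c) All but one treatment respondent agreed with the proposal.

(a)

|A| = 20, |A ∩ B| = 3, |A ∖ B| = 17.
(a) requires |A ∩ B| / |A| ≤ 1/4: true.
(b) requires A ∩ B = ∅ (|A ∩ B| = 0): false.
(c) requires |A ∖ B| = 1: false.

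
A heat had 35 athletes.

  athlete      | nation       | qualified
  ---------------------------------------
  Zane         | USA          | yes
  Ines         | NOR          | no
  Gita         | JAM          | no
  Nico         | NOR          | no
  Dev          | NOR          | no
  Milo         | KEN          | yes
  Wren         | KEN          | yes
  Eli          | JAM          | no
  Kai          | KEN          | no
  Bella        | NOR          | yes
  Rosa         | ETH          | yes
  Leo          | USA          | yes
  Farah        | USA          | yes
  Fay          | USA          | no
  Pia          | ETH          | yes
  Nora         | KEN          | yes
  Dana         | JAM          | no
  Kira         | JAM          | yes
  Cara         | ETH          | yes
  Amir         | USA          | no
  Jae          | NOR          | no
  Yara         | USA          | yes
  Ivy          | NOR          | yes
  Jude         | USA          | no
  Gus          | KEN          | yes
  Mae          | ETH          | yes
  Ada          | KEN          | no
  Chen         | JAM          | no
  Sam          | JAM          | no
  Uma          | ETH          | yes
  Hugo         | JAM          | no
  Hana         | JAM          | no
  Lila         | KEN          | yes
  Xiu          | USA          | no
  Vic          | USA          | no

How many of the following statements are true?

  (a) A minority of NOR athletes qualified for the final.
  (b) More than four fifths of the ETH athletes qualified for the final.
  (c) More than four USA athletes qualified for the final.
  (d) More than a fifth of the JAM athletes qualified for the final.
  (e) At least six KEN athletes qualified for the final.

2

(a) NOR: |A| = 6, |A ∩ B| = 2; needs |A ∩ B| < |A ∖ B| — true.
(b) ETH: |A| = 5, |A ∩ B| = 5; needs |A ∩ B| / |A| > 4/5 — true.
(c) USA: |A| = 9, |A ∩ B| = 4; needs |A ∩ B| > 4 — false.
(d) JAM: |A| = 8, |A ∩ B| = 1; needs |A ∩ B| / |A| > 1/5 — false.
(e) KEN: |A| = 7, |A ∩ B| = 5; needs |A ∩ B| ≥ 6 — false.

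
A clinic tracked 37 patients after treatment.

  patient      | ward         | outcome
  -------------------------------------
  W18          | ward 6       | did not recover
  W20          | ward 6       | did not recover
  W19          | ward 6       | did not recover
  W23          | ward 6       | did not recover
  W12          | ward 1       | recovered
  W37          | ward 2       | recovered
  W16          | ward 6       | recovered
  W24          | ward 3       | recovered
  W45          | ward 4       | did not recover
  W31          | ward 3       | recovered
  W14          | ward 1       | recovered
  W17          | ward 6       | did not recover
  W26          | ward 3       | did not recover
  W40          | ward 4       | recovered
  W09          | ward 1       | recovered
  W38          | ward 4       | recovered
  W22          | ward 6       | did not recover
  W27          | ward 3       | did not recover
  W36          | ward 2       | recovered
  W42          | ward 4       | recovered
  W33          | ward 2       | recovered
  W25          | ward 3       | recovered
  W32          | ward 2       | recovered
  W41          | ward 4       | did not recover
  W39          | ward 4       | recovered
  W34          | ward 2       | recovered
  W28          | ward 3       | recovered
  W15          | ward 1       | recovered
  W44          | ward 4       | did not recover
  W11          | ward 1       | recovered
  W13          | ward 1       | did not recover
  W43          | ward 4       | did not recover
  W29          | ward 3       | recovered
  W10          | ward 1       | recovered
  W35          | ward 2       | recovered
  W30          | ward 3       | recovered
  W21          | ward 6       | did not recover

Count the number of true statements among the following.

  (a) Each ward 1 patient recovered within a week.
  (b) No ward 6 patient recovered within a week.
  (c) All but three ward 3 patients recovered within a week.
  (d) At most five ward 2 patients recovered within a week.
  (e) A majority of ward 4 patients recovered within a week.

(a) ward 1: |A| = 7, |A ∩ B| = 6; needs A ⊆ B, i.e. every element of A is in B (|A ∖ B| = 0) — false.
(b) ward 6: |A| = 8, |A ∩ B| = 1; needs A ∩ B = ∅ (|A ∩ B| = 0) — false.
(c) ward 3: |A| = 8, |A ∩ B| = 6; needs |A ∖ B| = 3 — false.
(d) ward 2: |A| = 6, |A ∩ B| = 6; needs |A ∩ B| ≤ 5 — false.
(e) ward 4: |A| = 8, |A ∩ B| = 4; needs |A ∩ B| > |A ∖ B| — false.

0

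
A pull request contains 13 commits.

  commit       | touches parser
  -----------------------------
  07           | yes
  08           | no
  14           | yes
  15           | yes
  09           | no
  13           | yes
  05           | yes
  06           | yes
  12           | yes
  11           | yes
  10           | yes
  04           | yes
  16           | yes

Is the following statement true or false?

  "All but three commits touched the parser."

The determiner here denotes the relation: |A ∖ B| = 3.
A (the restrictor) = {07, 08, 14, 15, 09, 13, 05, 06, 12, 11, 10, 04, 16}, |A| = 13.
A ∖ B = {08, 09}, so |A ∖ B| = 2.
|A ∖ B| = 2, so the statement is false.

False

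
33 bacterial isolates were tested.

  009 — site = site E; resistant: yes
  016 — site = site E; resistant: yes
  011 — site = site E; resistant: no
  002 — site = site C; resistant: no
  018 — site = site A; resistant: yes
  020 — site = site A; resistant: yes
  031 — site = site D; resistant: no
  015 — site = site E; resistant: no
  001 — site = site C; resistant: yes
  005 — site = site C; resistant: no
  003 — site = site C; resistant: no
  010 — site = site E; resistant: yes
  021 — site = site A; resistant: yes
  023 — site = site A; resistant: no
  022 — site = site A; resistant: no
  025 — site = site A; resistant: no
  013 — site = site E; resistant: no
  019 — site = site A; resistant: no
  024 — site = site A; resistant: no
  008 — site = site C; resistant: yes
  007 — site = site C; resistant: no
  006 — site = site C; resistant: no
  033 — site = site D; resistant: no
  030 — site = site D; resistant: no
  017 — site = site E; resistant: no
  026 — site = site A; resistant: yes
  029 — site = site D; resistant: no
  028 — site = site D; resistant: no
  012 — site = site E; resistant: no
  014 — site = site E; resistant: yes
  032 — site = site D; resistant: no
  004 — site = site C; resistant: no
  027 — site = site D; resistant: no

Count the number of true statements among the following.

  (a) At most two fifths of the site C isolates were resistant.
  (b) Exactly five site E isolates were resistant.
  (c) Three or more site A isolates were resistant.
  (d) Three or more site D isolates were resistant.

(a) site C: |A| = 8, |A ∩ B| = 2; needs |A ∩ B| / |A| ≤ 2/5 — true.
(b) site E: |A| = 9, |A ∩ B| = 4; needs |A ∩ B| = 5 — false.
(c) site A: |A| = 9, |A ∩ B| = 4; needs |A ∩ B| ≥ 3 — true.
(d) site D: |A| = 7, |A ∩ B| = 0; needs |A ∩ B| ≥ 3 — false.

2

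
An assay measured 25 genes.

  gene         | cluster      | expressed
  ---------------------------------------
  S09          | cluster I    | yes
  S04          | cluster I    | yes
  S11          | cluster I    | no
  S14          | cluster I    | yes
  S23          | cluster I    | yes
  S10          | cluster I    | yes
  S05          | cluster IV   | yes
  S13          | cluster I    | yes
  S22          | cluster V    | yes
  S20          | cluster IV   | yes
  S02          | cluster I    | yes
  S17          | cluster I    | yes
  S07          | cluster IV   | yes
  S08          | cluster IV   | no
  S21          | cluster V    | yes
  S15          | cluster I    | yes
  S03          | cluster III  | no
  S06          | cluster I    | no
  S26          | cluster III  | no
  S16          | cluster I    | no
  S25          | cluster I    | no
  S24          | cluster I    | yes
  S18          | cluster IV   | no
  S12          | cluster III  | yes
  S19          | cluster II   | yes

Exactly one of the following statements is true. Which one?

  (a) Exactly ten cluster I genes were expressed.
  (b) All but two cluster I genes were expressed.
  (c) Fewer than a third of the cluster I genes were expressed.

(a)

|A| = 14, |A ∩ B| = 10, |A ∖ B| = 4.
(a) requires |A ∩ B| = 10: true.
(b) requires |A ∖ B| = 2: false.
(c) requires |A ∩ B| / |A| < 1/3: false.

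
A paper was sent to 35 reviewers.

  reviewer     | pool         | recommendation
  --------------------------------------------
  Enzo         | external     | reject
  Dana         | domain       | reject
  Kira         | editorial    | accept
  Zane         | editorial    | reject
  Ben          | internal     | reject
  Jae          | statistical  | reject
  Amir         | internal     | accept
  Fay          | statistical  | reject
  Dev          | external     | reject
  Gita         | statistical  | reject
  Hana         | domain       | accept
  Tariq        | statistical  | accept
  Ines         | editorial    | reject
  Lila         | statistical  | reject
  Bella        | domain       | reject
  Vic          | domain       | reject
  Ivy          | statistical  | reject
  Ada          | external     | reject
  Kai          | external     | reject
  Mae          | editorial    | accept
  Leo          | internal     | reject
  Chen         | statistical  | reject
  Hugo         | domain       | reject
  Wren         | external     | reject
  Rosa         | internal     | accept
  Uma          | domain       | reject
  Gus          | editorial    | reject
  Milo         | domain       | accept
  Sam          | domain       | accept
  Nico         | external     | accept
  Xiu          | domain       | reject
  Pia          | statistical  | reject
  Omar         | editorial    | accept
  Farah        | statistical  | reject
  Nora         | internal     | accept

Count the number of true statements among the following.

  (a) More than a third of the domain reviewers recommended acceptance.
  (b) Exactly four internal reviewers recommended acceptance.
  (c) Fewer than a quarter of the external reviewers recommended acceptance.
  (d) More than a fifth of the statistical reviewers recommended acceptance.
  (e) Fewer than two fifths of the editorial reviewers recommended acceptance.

(a) domain: |A| = 9, |A ∩ B| = 3; needs |A ∩ B| / |A| > 1/3 — false.
(b) internal: |A| = 5, |A ∩ B| = 3; needs |A ∩ B| = 4 — false.
(c) external: |A| = 6, |A ∩ B| = 1; needs |A ∩ B| / |A| < 1/4 — true.
(d) statistical: |A| = 9, |A ∩ B| = 1; needs |A ∩ B| / |A| > 1/5 — false.
(e) editorial: |A| = 6, |A ∩ B| = 3; needs |A ∩ B| / |A| < 2/5 — false.

1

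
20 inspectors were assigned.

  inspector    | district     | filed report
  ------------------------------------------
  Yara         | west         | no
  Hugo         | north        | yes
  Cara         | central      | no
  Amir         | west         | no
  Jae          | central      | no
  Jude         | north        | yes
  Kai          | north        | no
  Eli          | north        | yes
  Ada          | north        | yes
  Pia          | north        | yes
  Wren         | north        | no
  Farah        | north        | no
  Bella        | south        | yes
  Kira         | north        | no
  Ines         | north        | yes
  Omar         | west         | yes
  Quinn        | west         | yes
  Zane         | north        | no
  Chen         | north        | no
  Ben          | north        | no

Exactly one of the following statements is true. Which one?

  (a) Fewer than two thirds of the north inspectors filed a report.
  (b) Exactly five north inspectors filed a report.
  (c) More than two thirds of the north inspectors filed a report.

(a)

|A| = 13, |A ∩ B| = 6, |A ∖ B| = 7.
(a) requires |A ∩ B| / |A| < 2/3: true.
(b) requires |A ∩ B| = 5: false.
(c) requires |A ∩ B| / |A| > 2/3: false.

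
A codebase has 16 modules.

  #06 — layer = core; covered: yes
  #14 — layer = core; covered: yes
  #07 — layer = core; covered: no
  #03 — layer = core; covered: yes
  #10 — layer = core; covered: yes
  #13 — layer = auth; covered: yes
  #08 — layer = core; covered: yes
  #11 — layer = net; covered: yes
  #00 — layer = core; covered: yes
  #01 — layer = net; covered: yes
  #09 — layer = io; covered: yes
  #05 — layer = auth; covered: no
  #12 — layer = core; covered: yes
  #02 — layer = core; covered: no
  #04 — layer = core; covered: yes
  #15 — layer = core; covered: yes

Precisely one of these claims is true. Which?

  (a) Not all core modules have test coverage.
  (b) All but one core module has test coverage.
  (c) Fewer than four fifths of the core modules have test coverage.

|A| = 11, |A ∩ B| = 9, |A ∖ B| = 2.
(a) requires A ⊄ B (|A ∖ B| ≥ 1): true.
(b) requires |A ∖ B| = 1: false.
(c) requires |A ∩ B| / |A| < 4/5: false.

(a)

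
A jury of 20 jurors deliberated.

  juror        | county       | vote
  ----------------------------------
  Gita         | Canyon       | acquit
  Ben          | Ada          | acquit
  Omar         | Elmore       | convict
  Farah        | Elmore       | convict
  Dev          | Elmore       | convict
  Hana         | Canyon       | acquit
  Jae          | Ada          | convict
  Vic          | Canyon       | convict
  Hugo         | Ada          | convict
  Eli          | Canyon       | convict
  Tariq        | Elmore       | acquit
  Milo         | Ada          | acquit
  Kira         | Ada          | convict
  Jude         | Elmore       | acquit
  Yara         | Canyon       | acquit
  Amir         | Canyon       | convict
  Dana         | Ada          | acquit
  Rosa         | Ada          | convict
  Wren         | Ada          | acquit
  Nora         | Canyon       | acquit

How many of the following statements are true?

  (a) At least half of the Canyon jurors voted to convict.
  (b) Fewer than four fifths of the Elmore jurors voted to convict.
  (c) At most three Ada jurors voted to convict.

(a) Canyon: |A| = 7, |A ∩ B| = 3; needs |A ∩ B| ≥ |A ∖ B| — false.
(b) Elmore: |A| = 5, |A ∩ B| = 3; needs |A ∩ B| / |A| < 4/5 — true.
(c) Ada: |A| = 8, |A ∩ B| = 4; needs |A ∩ B| ≤ 3 — false.

1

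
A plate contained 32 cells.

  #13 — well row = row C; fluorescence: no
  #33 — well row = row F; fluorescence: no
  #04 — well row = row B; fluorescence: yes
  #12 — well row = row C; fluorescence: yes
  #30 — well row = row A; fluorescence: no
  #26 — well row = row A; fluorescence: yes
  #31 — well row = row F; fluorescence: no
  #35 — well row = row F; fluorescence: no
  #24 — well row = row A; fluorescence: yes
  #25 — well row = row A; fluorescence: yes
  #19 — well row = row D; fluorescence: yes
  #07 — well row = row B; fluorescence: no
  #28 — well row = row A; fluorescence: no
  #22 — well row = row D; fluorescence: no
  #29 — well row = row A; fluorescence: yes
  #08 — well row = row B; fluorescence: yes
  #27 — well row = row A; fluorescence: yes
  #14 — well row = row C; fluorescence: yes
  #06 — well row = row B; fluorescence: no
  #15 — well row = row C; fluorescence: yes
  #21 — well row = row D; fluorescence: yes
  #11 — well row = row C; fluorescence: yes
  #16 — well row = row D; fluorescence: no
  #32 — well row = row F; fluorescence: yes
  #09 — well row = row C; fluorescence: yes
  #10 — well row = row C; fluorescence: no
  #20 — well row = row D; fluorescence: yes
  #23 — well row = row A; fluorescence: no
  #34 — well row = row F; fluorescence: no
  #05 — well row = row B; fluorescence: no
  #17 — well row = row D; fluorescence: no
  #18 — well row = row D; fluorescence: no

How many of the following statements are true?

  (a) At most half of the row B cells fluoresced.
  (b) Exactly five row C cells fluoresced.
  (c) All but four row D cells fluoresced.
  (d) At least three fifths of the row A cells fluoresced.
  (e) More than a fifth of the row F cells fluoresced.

(a) row B: |A| = 5, |A ∩ B| = 2; needs |A ∩ B| ≤ |A ∖ B| — true.
(b) row C: |A| = 7, |A ∩ B| = 5; needs |A ∩ B| = 5 — true.
(c) row D: |A| = 7, |A ∩ B| = 3; needs |A ∖ B| = 4 — true.
(d) row A: |A| = 8, |A ∩ B| = 5; needs |A ∩ B| / |A| ≥ 3/5 — true.
(e) row F: |A| = 5, |A ∩ B| = 1; needs |A ∩ B| / |A| > 1/5 — false.

4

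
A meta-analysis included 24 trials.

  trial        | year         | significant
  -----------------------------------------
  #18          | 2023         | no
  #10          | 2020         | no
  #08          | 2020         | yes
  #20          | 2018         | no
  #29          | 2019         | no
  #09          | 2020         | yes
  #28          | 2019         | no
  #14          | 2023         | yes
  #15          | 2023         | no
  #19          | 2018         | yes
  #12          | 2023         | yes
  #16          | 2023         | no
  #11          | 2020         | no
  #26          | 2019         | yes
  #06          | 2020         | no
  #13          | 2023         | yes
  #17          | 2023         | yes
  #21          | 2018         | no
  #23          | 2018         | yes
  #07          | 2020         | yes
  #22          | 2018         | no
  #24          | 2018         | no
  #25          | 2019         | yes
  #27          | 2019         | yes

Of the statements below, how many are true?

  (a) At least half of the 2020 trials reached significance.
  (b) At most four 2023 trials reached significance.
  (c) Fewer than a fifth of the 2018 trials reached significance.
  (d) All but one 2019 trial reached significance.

2

(a) 2020: |A| = 6, |A ∩ B| = 3; needs |A ∩ B| ≥ |A ∖ B| — true.
(b) 2023: |A| = 7, |A ∩ B| = 4; needs |A ∩ B| ≤ 4 — true.
(c) 2018: |A| = 6, |A ∩ B| = 2; needs |A ∩ B| / |A| < 1/5 — false.
(d) 2019: |A| = 5, |A ∩ B| = 3; needs |A ∖ B| = 1 — false.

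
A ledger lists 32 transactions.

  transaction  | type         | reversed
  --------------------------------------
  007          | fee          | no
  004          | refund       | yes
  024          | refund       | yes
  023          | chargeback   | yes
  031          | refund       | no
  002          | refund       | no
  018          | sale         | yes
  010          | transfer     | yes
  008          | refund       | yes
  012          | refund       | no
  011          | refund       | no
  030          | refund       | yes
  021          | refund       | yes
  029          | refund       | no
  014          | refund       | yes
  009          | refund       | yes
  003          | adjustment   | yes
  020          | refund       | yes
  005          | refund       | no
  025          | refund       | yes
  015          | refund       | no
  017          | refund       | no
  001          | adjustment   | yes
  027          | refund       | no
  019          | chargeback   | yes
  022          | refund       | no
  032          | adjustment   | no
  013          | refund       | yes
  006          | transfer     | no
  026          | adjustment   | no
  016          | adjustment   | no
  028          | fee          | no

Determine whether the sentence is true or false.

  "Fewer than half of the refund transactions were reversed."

False

The determiner here denotes the relation: |A ∩ B| < |A ∖ B|.
|A| = 20, |A ∩ B| = 10, |A ∖ B| = 10.
10 = 10, so the statement is false.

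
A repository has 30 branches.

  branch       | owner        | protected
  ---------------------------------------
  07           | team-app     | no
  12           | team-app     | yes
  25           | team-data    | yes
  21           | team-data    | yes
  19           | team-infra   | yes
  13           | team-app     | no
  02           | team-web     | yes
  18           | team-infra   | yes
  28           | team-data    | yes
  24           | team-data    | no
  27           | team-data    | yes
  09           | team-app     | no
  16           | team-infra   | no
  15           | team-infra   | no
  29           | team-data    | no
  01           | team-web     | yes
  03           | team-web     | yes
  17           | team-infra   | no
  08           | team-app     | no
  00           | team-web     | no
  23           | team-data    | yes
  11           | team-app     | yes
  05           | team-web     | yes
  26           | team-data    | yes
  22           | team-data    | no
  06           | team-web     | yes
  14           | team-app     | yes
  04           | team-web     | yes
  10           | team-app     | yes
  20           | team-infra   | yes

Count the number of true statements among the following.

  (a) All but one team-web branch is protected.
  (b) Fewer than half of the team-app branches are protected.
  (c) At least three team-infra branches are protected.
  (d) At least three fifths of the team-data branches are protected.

3

(a) team-web: |A| = 7, |A ∩ B| = 6; needs |A ∖ B| = 1 — true.
(b) team-app: |A| = 8, |A ∩ B| = 4; needs |A ∩ B| < |A ∖ B| — false.
(c) team-infra: |A| = 6, |A ∩ B| = 3; needs |A ∩ B| ≥ 3 — true.
(d) team-data: |A| = 9, |A ∩ B| = 6; needs |A ∩ B| / |A| ≥ 3/5 — true.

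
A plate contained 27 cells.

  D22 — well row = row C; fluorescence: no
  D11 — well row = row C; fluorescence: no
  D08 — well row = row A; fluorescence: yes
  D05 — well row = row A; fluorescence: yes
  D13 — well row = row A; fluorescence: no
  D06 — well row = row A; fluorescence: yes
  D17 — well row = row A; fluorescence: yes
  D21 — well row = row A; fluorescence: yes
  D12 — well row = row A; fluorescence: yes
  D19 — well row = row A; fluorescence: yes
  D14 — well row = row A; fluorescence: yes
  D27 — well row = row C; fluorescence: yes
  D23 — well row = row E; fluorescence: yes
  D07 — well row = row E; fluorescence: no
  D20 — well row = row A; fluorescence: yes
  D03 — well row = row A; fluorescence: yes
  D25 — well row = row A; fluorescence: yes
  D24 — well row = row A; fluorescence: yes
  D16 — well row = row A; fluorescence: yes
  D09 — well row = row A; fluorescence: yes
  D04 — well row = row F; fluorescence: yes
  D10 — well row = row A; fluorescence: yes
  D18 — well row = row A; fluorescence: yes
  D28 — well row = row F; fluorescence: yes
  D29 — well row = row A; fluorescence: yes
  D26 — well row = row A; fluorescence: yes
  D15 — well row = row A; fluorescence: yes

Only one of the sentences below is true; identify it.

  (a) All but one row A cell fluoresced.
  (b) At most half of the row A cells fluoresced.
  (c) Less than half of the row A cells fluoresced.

|A| = 20, |A ∩ B| = 19, |A ∖ B| = 1.
(a) requires |A ∖ B| = 1: true.
(b) requires |A ∩ B| ≤ |A ∖ B|: false.
(c) requires |A ∩ B| < |A ∖ B|: false.

(a)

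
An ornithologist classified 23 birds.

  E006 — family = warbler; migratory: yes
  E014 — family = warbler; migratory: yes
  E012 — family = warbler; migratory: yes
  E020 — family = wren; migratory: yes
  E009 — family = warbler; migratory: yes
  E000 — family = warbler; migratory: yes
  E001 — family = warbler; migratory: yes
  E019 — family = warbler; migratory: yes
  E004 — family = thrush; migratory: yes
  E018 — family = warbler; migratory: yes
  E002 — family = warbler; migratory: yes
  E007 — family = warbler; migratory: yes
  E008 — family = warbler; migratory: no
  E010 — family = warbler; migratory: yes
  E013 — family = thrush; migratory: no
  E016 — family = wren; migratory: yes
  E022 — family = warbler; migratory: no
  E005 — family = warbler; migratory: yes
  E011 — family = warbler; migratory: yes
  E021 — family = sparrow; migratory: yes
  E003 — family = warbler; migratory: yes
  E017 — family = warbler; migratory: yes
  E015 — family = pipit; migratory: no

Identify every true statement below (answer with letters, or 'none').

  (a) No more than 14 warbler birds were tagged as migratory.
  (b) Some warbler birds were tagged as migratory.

|A| = 17, |A ∩ B| = 15, |A ∖ B| = 2.
(a) |A ∩ B| ≤ 14: fails.
(b) A ∩ B ≠ ∅ (|A ∩ B| ≥ 1): holds.

(b)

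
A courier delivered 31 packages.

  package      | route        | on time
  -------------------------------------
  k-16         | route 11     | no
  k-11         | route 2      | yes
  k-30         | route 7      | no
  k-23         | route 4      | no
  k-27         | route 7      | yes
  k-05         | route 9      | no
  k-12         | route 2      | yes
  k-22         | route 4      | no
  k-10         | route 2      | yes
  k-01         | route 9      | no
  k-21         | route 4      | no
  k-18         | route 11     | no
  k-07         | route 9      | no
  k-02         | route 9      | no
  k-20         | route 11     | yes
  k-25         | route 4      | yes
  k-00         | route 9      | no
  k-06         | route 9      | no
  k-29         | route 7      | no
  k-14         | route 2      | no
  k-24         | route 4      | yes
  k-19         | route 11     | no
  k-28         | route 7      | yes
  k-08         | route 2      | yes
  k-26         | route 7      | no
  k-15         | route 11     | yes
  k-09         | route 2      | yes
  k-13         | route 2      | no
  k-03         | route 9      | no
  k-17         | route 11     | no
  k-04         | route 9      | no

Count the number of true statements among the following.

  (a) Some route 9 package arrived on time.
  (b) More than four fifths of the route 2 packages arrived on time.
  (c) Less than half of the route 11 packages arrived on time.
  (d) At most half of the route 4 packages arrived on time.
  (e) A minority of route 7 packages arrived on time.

3

(a) route 9: |A| = 8, |A ∩ B| = 0; needs A ∩ B ≠ ∅ (|A ∩ B| ≥ 1) — false.
(b) route 2: |A| = 7, |A ∩ B| = 5; needs |A ∩ B| / |A| > 4/5 — false.
(c) route 11: |A| = 6, |A ∩ B| = 2; needs |A ∩ B| < |A ∖ B| — true.
(d) route 4: |A| = 5, |A ∩ B| = 2; needs |A ∩ B| ≤ |A ∖ B| — true.
(e) route 7: |A| = 5, |A ∩ B| = 2; needs |A ∩ B| < |A ∖ B| — true.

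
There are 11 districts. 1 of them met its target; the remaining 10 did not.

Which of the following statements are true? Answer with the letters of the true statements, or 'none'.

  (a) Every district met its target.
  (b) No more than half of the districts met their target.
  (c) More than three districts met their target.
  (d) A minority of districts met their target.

|A| = 11, |A ∩ B| = 1, |A ∖ B| = 10.
(a) A ⊆ B, i.e. every element of A is in B (|A ∖ B| = 0): fails.
(b) |A ∩ B| ≤ |A ∖ B|: holds.
(c) |A ∩ B| > 3: fails.
(d) |A ∩ B| < |A ∖ B|: holds.

(b), (d)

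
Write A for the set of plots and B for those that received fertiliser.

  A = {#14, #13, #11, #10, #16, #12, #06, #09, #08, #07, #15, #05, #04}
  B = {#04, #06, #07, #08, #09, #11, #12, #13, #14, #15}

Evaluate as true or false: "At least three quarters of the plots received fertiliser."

True

The determiner here denotes the relation: |A ∩ B| / |A| ≥ 3/4.
A (the restrictor) = {#14, #13, #11, #10, #16, #12, #06, #09, #08, #07, #15, #05, #04}, |A| = 13.
A ∩ B = {#14, #13, #11, #12, #06, #09, #08, #07, #15, #04}, so |A ∩ B| = 10.
A ∖ B = {#10, #16, #05}, so |A ∖ B| = 3.
|A ∩ B|/|A| = 10/13, so the statement is true.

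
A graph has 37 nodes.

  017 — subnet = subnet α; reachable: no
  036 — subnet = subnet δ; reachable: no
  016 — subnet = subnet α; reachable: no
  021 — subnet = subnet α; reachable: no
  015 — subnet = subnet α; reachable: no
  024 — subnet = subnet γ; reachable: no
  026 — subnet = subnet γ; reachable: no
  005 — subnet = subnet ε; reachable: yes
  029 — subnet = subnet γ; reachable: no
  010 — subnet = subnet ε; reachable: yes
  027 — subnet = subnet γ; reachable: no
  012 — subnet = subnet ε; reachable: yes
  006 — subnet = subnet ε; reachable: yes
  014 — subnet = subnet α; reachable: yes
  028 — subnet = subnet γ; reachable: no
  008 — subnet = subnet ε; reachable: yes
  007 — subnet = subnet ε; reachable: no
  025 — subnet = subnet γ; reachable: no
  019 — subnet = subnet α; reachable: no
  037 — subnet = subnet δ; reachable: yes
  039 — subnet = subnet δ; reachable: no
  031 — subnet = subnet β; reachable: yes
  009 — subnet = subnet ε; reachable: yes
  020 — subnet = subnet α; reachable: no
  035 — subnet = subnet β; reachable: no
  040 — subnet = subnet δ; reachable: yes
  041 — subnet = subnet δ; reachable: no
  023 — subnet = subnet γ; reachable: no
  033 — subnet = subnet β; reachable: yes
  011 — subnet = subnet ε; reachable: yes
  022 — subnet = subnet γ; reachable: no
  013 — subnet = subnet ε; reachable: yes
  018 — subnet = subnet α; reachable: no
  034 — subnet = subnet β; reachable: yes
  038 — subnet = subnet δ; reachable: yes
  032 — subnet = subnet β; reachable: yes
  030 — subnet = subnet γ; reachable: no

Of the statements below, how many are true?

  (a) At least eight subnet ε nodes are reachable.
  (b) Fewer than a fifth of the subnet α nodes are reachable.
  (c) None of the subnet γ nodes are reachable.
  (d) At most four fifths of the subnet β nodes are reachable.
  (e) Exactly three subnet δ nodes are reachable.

(a) subnet ε: |A| = 9, |A ∩ B| = 8; needs |A ∩ B| ≥ 8 — true.
(b) subnet α: |A| = 8, |A ∩ B| = 1; needs |A ∩ B| / |A| < 1/5 — true.
(c) subnet γ: |A| = 9, |A ∩ B| = 0; needs A ∩ B = ∅ (|A ∩ B| = 0) — true.
(d) subnet β: |A| = 5, |A ∩ B| = 4; needs |A ∩ B| / |A| ≤ 4/5 — true.
(e) subnet δ: |A| = 6, |A ∩ B| = 3; needs |A ∩ B| = 3 — true.

5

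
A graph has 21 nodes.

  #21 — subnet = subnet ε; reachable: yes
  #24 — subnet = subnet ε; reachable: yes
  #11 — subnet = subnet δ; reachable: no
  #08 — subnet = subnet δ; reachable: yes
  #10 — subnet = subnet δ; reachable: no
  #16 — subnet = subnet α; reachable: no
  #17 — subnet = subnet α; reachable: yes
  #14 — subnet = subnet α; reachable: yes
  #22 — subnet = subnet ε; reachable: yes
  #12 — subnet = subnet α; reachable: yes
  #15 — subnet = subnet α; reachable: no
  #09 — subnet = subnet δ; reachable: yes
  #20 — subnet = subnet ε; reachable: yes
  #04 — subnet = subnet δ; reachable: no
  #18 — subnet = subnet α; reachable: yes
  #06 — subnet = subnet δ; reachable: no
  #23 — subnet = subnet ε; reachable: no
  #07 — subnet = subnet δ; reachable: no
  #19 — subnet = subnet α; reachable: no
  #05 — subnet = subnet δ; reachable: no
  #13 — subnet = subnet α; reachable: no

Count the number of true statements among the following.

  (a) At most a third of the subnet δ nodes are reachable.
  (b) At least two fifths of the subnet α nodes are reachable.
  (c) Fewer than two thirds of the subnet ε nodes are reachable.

2

(a) subnet δ: |A| = 8, |A ∩ B| = 2; needs |A ∩ B| / |A| ≤ 1/3 — true.
(b) subnet α: |A| = 8, |A ∩ B| = 4; needs |A ∩ B| / |A| ≥ 2/5 — true.
(c) subnet ε: |A| = 5, |A ∩ B| = 4; needs |A ∩ B| / |A| < 2/3 — false.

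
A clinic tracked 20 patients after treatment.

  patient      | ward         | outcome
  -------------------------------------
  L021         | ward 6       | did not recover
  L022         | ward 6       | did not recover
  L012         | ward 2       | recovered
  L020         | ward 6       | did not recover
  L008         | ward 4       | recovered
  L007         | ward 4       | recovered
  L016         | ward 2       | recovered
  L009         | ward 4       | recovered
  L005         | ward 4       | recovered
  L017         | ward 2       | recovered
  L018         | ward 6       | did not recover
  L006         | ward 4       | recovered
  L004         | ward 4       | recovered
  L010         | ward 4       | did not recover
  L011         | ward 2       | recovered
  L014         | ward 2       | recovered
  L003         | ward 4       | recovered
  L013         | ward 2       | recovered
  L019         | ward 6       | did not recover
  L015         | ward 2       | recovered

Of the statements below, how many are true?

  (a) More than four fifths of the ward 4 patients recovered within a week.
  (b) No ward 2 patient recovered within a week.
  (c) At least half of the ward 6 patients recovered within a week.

1

(a) ward 4: |A| = 8, |A ∩ B| = 7; needs |A ∩ B| / |A| > 4/5 — true.
(b) ward 2: |A| = 7, |A ∩ B| = 7; needs A ∩ B = ∅ (|A ∩ B| = 0) — false.
(c) ward 6: |A| = 5, |A ∩ B| = 0; needs |A ∩ B| ≥ |A ∖ B| — false.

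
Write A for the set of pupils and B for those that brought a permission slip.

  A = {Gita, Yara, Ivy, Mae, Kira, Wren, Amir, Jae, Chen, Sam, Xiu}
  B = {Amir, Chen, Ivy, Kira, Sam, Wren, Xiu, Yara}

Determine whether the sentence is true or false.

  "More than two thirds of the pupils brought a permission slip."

The determiner here denotes the relation: |A ∩ B| / |A| > 2/3.
A (the restrictor) = {Gita, Yara, Ivy, Mae, Kira, Wren, Amir, Jae, Chen, Sam, Xiu}, |A| = 11.
A ∩ B = {Yara, Ivy, Kira, Wren, Amir, Chen, Sam, Xiu}, so |A ∩ B| = 8.
A ∖ B = {Gita, Mae, Jae}, so |A ∖ B| = 3.
|A ∩ B|/|A| = 8/11, so the statement is true.

True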